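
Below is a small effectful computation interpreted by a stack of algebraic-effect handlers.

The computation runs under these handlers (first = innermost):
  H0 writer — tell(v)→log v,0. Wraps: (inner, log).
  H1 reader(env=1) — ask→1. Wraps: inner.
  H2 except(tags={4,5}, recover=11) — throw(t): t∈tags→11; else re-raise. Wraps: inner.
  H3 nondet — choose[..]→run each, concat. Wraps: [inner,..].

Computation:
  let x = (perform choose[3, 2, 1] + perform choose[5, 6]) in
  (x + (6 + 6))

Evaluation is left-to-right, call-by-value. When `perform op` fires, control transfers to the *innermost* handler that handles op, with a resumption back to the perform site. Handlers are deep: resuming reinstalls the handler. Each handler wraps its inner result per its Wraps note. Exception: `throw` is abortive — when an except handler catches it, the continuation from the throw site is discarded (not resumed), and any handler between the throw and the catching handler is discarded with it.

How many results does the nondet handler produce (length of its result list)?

Evaluation trace:
choose[3, 2, 1] @ H3
  branch[0] choose=3:
    choose[5, 6] @ H3
      branch[0] choose=5:
        H0 returns (20, ())
        H1 returns (20, ())
        H2 returns (20, ())
        H3 returns [(20, ())]
      branch[1] choose=6:
        H0 returns (21, ())
        H1 returns (21, ())
        H2 returns (21, ())
        H3 returns [(21, ())]
  branch[1] choose=2:
    choose[5, 6] @ H3
      branch[0] choose=5:
        H0 returns (19, ())
        H1 returns (19, ())
        H2 returns (19, ())
        H3 returns [(19, ())]
      branch[1] choose=6:
        H0 returns (20, ())
        H1 returns (20, ())
        H2 returns (20, ())
        H3 returns [(20, ())]
  branch[2] choose=1:
    choose[5, 6] @ H3
      branch[0] choose=5:
        H0 returns (18, ())
        H1 returns (18, ())
        H2 returns (18, ())
        H3 returns [(18, ())]
      branch[1] choose=6:
        H0 returns (19, ())
        H1 returns (19, ())
        H2 returns (19, ())
        H3 returns [(19, ())]
= [(20, ()), (21, ()), (19, ()), (20, ()), (18, ()), (19, ())]

Answer: 6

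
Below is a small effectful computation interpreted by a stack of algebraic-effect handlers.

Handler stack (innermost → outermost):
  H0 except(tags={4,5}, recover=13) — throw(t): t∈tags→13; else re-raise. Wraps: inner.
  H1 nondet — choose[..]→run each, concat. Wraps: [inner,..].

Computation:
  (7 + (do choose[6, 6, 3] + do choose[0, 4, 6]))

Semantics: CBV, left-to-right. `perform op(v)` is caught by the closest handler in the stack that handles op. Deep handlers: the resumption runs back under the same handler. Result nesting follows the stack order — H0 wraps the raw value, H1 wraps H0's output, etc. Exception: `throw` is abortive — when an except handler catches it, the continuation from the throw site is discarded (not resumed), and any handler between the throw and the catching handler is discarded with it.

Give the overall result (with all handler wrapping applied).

Working:
choose[6, 6, 3] @ H1
  branch[0] choose=6:
    choose[0, 4, 6] @ H1
      branch[0] choose=0:
        H0 returns 13
        H1 returns [13]
      branch[1] choose=4:
        H0 returns 17
        H1 returns [17]
      branch[2] choose=6:
        H0 returns 19
        H1 returns [19]
  branch[1] choose=6:
    choose[0, 4, 6] @ H1
      branch[0] choose=0:
        H0 returns 13
        H1 returns [13]
      branch[1] choose=4:
        H0 returns 17
        H1 returns [17]
      branch[2] choose=6:
        H0 returns 19
        H1 returns [19]
  branch[2] choose=3:
    choose[0, 4, 6] @ H1
      branch[0] choose=0:
        H0 returns 10
        H1 returns [10]
      branch[1] choose=4:
        H0 returns 14
        H1 returns [14]
      branch[2] choose=6:
        H0 returns 16
        H1 returns [16]
= [13, 17, 19, 13, 17, 19, 10, 14, 16]

Answer: [13, 17, 19, 13, 17, 19, 10, 14, 16]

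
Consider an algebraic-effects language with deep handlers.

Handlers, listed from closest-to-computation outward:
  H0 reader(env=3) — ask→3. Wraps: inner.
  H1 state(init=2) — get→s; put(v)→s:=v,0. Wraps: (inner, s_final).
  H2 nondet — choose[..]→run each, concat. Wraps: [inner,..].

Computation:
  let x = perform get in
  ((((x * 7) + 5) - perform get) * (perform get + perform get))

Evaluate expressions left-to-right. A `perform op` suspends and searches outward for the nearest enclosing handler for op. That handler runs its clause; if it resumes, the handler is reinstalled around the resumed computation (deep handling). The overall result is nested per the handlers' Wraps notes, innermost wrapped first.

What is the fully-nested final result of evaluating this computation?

Evaluation trace:
get @ H1 ⇒ 2
get @ H1 ⇒ 2
get @ H1 ⇒ 2
get @ H1 ⇒ 2
H0 returns 68
H1 returns (68, 2)
H2 returns [(68, 2)]
= [(68, 2)]

Answer: [(68, 2)]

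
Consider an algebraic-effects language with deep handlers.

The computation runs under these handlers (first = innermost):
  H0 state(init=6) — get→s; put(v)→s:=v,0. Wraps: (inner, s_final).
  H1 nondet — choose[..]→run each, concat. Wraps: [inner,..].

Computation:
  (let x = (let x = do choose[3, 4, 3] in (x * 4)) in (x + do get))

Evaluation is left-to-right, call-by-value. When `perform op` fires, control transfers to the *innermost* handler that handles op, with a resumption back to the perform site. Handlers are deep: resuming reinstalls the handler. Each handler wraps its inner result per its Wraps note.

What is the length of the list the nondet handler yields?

Evaluation trace:
choose[3, 4, 3] @ H1
  branch[0] choose=3:
    get @ H0 ⇒ 6
    H0 returns (18, 6)
    H1 returns [(18, 6)]
  branch[1] choose=4:
    get @ H0 ⇒ 6
    H0 returns (22, 6)
    H1 returns [(22, 6)]
  branch[2] choose=3:
    get @ H0 ⇒ 6
    H0 returns (18, 6)
    H1 returns [(18, 6)]
= [(18, 6), (22, 6), (18, 6)]

Answer: 3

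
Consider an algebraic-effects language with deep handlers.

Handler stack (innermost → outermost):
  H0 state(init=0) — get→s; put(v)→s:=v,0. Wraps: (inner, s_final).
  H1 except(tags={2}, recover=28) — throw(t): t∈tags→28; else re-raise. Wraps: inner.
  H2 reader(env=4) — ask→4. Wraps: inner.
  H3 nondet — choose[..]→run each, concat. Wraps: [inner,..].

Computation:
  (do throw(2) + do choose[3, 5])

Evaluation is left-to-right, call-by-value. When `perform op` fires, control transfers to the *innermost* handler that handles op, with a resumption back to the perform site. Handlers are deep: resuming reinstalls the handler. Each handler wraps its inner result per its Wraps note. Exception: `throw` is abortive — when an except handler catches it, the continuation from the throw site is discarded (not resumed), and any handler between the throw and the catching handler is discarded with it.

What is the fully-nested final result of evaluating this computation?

Working:
throw(2) @ H1 caught ⇒ 28
H2 returns 28
H3 returns [28]
= [28]

Answer: [28]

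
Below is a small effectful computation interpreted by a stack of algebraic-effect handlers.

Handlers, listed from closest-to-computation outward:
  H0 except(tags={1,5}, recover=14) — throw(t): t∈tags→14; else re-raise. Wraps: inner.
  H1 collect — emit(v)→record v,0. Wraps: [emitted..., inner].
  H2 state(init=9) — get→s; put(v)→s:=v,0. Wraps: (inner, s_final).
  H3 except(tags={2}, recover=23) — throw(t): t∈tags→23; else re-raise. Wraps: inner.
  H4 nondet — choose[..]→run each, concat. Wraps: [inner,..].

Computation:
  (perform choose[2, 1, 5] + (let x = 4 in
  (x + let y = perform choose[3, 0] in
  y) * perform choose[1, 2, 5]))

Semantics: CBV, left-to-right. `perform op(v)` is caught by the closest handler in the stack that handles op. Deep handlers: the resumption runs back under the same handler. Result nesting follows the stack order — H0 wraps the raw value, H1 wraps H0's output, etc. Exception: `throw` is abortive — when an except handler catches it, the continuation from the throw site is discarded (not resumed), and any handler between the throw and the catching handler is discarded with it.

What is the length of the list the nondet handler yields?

Working:
choose[2, 1, 5] @ H4
  branch[0] choose=2:
    choose[3, 0] @ H4
      branch[0] choose=3:
        choose[1, 2, 5] @ H4
          branch[0] choose=1:
            H0 returns 9
            H1 returns [9]
            H2 returns ([9], 9)
            H3 returns ([9], 9)
            H4 returns [([9], 9)]
          branch[1] choose=2:
            H0 returns 16
            H1 returns [16]
            H2 returns ([16], 9)
            H3 returns ([16], 9)
            H4 returns [([16], 9)]
          branch[2] choose=5:
            H0 returns 37
            H1 returns [37]
            H2 returns ([37], 9)
            H3 returns ([37], 9)
            H4 returns [([37], 9)]
      branch[1] choose=0:
        choose[1, 2, 5] @ H4
          branch[0] choose=1:
            H0 returns 6
            H1 returns [6]
            H2 returns ([6], 9)
            H3 returns ([6], 9)
            H4 returns [([6], 9)]
          branch[1] choose=2:
            H0 returns 10
            H1 returns [10]
            H2 returns ([10], 9)
            H3 returns ([10], 9)
            H4 returns [([10], 9)]
          branch[2] choose=5:
            H0 returns 22
            H1 returns [22]
            H2 returns ([22], 9)
            H3 returns ([22], 9)
            H4 returns [([22], 9)]
  branch[1] choose=1:
    choose[3, 0] @ H4
      branch[0] choose=3:
        choose[1, 2, 5] @ H4
          branch[0] choose=1:
            H0 returns 8
            H1 returns [8]
            H2 returns ([8], 9)
            H3 returns ([8], 9)
            H4 returns [([8], 9)]
          branch[1] choose=2:
            H0 returns 15
            H1 returns [15]
            H2 returns ([15], 9)
            H3 returns ([15], 9)
            H4 returns [([15], 9)]
          branch[2] choose=5:
            H0 returns 36
            H1 returns [36]
            H2 returns ([36], 9)
            H3 returns ([36], 9)
            H4 returns [([36], 9)]
      branch[1] choose=0:
        choose[1, 2, 5] @ H4
          branch[0] choose=1:
            H0 returns 5
            H1 returns [5]
            H2 returns ([5], 9)
            H3 returns ([5], 9)
            H4 returns [([5], 9)]
          branch[1] choose=2:
            H0 returns 9
            H1 returns [9]
            H2 returns ([9], 9)
            H3 returns ([9], 9)
            H4 returns [([9], 9)]
          branch[2] choose=5:
            H0 returns 21
            H1 returns [21]
            H2 returns ([21], 9)
            H3 returns ([21], 9)
            H4 returns [([21], 9)]
  branch[2] choose=5:
    choose[3, 0] @ H4
      branch[0] choose=3:
        choose[1, 2, 5] @ H4
          branch[0] choose=1:
            H0 returns 12
            H1 returns [12]
            H2 returns ([12], 9)
            H3 returns ([12], 9)
            H4 returns [([12], 9)]
          branch[1] choose=2:
            H0 returns 19
            H1 returns [19]
            H2 returns ([19], 9)
            H3 returns ([19], 9)
            H4 returns [([19], 9)]
          branch[2] choose=5:
            H0 returns 40
            H1 returns [40]
            H2 returns ([40], 9)
            H3 returns ([40], 9)
            H4 returns [([40], 9)]
      branch[1] choose=0:
        choose[1, 2, 5] @ H4
          branch[0] choose=1:
            H0 returns 9
            H1 returns [9]
            H2 returns ([9], 9)
            H3 returns ([9], 9)
            H4 returns [([9], 9)]
          branch[1] choose=2:
            H0 returns 13
            H1 returns [13]
            H2 returns ([13], 9)
            H3 returns ([13], 9)
            H4 returns [([13], 9)]
          branch[2] choose=5:
            H0 returns 25
            H1 returns [25]
            H2 returns ([25], 9)
            H3 returns ([25], 9)
            H4 returns [([25], 9)]
= [([9], 9), ([16], 9), ([37], 9), ([6], 9), ([10], 9), ([22], 9), ([8], 9), ([15], 9), ([36], 9), ([5], 9), ([9], 9), ([21], 9), ([12], 9), ([19], 9), ([40], 9), ([9], 9), ([13], 9), ([25], 9)]

Answer: 18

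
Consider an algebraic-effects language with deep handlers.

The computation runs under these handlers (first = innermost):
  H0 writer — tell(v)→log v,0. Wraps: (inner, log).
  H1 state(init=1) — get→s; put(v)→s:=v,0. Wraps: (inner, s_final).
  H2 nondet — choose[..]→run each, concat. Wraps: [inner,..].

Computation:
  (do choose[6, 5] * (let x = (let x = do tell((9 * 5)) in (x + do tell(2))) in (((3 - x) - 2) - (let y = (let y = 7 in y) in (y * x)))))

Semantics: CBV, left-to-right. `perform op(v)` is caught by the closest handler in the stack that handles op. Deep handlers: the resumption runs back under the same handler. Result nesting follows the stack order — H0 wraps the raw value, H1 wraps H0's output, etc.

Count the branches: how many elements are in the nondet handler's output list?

Answer: 2

Step-by-step:
choose[6, 5] @ H2
  branch[0] choose=6:
    tell(45) @ H0 ⇒ log+=45
    tell(2) @ H0 ⇒ log+=2
    H0 returns (6, (45, 2))
    H1 returns ((6, (45, 2)), 1)
    H2 returns [((6, (45, 2)), 1)]
  branch[1] choose=5:
    tell(45) @ H0 ⇒ log+=45
    tell(2) @ H0 ⇒ log+=2
    H0 returns (5, (45, 2))
    H1 returns ((5, (45, 2)), 1)
    H2 returns [((5, (45, 2)), 1)]
= [((6, (45, 2)), 1), ((5, (45, 2)), 1)]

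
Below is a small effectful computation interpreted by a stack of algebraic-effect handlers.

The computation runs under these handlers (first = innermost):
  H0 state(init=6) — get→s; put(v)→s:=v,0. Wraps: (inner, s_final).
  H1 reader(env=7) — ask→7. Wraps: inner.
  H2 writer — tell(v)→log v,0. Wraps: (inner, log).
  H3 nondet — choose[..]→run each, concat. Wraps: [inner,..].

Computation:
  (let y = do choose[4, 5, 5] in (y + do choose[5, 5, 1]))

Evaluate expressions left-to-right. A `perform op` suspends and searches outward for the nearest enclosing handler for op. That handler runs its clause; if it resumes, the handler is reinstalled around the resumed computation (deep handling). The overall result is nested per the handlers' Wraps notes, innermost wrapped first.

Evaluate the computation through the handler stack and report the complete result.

Step-by-step:
choose[4, 5, 5] @ H3
  branch[0] choose=4:
    choose[5, 5, 1] @ H3
      branch[0] choose=5:
        H0 returns (9, 6)
        H1 returns (9, 6)
        H2 returns ((9, 6), ())
        H3 returns [((9, 6), ())]
      branch[1] choose=5:
        H0 returns (9, 6)
        H1 returns (9, 6)
        H2 returns ((9, 6), ())
        H3 returns [((9, 6), ())]
      branch[2] choose=1:
        H0 returns (5, 6)
        H1 returns (5, 6)
        H2 returns ((5, 6), ())
        H3 returns [((5, 6), ())]
  branch[1] choose=5:
    choose[5, 5, 1] @ H3
      branch[0] choose=5:
        H0 returns (10, 6)
        H1 returns (10, 6)
        H2 returns ((10, 6), ())
        H3 returns [((10, 6), ())]
      branch[1] choose=5:
        H0 returns (10, 6)
        H1 returns (10, 6)
        H2 returns ((10, 6), ())
        H3 returns [((10, 6), ())]
      branch[2] choose=1:
        H0 returns (6, 6)
        H1 returns (6, 6)
        H2 returns ((6, 6), ())
        H3 returns [((6, 6), ())]
  branch[2] choose=5:
    choose[5, 5, 1] @ H3
      branch[0] choose=5:
        H0 returns (10, 6)
        H1 returns (10, 6)
        H2 returns ((10, 6), ())
        H3 returns [((10, 6), ())]
      branch[1] choose=5:
        H0 returns (10, 6)
        H1 returns (10, 6)
        H2 returns ((10, 6), ())
        H3 returns [((10, 6), ())]
      branch[2] choose=1:
        H0 returns (6, 6)
        H1 returns (6, 6)
        H2 returns ((6, 6), ())
        H3 returns [((6, 6), ())]
= [((9, 6), ()), ((9, 6), ()), ((5, 6), ()), ((10, 6), ()), ((10, 6), ()), ((6, 6), ()), ((10, 6), ()), ((10, 6), ()), ((6, 6), ())]

Answer: [((9, 6), ()), ((9, 6), ()), ((5, 6), ()), ((10, 6), ()), ((10, 6), ()), ((6, 6), ()), ((10, 6), ()), ((10, 6), ()), ((6, 6), ())]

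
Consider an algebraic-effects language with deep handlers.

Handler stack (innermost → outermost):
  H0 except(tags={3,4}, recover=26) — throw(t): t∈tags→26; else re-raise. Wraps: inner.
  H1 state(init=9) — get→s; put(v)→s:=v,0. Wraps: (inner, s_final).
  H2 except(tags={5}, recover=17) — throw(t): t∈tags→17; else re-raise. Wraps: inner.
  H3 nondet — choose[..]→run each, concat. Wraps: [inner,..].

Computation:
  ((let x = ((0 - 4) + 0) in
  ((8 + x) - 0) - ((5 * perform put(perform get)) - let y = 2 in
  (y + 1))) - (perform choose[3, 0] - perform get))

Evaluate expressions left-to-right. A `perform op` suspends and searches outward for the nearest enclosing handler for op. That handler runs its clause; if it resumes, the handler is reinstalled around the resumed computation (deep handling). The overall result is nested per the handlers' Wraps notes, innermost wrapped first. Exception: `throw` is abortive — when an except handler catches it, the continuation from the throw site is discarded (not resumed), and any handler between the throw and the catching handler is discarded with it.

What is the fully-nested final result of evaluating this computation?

Working:
get @ H1 ⇒ 9
put(9) @ H1 ⇒ s:=9
choose[3, 0] @ H3
  branch[0] choose=3:
    get @ H1 ⇒ 9
    H0 returns 13
    H1 returns (13, 9)
    H2 returns (13, 9)
    H3 returns [(13, 9)]
  branch[1] choose=0:
    get @ H1 ⇒ 9
    H0 returns 16
    H1 returns (16, 9)
    H2 returns (16, 9)
    H3 returns [(16, 9)]
= [(13, 9), (16, 9)]

Answer: [(13, 9), (16, 9)]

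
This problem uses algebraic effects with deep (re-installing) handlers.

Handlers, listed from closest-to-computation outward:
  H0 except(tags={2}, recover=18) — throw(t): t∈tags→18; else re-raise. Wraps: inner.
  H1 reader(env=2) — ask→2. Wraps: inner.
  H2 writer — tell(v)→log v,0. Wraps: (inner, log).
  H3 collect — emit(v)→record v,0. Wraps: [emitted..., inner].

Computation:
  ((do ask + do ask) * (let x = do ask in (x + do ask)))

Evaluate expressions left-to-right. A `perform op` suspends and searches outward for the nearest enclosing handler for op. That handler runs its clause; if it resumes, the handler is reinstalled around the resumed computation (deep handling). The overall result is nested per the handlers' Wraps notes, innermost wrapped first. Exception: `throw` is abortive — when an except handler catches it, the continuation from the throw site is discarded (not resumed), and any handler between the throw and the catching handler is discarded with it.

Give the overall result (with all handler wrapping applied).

Answer: [(16, ())]

Working:
ask @ H1 ⇒ 2
ask @ H1 ⇒ 2
ask @ H1 ⇒ 2
ask @ H1 ⇒ 2
H0 returns 16
H1 returns 16
H2 returns (16, ())
H3 returns [(16, ())]
= [(16, ())]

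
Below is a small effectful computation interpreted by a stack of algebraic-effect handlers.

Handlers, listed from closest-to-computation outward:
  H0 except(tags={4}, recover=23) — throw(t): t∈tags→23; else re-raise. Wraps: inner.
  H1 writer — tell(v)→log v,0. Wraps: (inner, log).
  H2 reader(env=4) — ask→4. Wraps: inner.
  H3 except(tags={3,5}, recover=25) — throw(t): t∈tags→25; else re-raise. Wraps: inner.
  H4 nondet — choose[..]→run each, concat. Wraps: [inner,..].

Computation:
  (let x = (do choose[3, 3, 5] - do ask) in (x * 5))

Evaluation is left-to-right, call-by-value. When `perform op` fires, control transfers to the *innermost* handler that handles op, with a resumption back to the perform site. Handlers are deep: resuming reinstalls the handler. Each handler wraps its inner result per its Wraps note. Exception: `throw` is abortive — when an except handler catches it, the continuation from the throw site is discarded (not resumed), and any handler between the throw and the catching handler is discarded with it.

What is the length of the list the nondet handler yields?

Step-by-step:
choose[3, 3, 5] @ H4
  branch[0] choose=3:
    ask @ H2 ⇒ 4
    H0 returns -5
    H1 returns (-5, ())
    H2 returns (-5, ())
    H3 returns (-5, ())
    H4 returns [(-5, ())]
  branch[1] choose=3:
    ask @ H2 ⇒ 4
    H0 returns -5
    H1 returns (-5, ())
    H2 returns (-5, ())
    H3 returns (-5, ())
    H4 returns [(-5, ())]
  branch[2] choose=5:
    ask @ H2 ⇒ 4
    H0 returns 5
    H1 returns (5, ())
    H2 returns (5, ())
    H3 returns (5, ())
    H4 returns [(5, ())]
= [(-5, ()), (-5, ()), (5, ())]

Answer: 3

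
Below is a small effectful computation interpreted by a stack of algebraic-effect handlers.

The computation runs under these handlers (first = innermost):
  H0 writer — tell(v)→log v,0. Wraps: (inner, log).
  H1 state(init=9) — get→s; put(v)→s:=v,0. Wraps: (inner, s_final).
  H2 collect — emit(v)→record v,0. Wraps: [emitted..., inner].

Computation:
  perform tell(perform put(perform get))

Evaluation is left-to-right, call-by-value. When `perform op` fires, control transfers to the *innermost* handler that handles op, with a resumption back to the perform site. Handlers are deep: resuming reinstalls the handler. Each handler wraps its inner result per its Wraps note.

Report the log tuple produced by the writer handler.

Answer: (0)

Working:
get @ H1 ⇒ 9
put(9) @ H1 ⇒ s:=9
tell(0) @ H0 ⇒ log+=0
H0 returns (0, (0))
H1 returns ((0, (0)), 9)
H2 returns [((0, (0)), 9)]
= [((0, (0)), 9)]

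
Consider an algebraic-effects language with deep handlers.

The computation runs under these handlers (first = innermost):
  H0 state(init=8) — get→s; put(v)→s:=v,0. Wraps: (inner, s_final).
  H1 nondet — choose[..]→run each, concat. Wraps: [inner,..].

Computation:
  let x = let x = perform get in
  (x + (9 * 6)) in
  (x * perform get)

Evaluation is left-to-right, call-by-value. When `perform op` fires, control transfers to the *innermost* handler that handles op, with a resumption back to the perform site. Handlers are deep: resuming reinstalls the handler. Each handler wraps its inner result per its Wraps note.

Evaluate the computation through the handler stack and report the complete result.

Answer: [(496, 8)]

Working:
get @ H0 ⇒ 8
get @ H0 ⇒ 8
H0 returns (496, 8)
H1 returns [(496, 8)]
= [(496, 8)]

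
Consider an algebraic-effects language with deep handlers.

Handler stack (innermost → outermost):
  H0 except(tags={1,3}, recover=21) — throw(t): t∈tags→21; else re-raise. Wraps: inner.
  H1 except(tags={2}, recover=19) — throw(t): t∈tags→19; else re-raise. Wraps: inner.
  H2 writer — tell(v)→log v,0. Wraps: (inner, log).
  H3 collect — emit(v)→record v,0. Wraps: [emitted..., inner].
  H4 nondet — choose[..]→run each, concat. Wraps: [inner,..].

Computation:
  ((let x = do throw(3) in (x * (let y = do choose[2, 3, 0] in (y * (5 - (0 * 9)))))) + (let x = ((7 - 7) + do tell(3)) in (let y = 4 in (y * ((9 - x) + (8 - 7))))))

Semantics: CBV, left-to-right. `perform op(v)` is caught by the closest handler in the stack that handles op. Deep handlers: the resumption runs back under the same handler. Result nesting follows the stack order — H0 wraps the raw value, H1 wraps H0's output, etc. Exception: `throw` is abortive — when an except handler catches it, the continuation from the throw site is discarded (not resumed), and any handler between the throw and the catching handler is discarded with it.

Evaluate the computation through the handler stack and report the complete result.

Answer: [[(21, ())]]

Evaluation trace:
throw(3) @ H0 caught ⇒ 21
H1 returns 21
H2 returns (21, ())
H3 returns [(21, ())]
H4 returns [[(21, ())]]
= [[(21, ())]]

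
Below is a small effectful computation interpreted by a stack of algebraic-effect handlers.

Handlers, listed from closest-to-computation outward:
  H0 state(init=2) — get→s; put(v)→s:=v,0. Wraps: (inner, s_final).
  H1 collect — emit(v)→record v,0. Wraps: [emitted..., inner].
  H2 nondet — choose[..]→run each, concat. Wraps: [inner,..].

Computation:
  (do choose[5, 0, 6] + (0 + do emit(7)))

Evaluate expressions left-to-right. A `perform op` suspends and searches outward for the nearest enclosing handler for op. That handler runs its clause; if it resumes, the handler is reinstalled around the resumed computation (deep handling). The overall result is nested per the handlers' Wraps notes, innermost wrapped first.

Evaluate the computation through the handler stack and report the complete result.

Answer: [[7, (5, 2)], [7, (0, 2)], [7, (6, 2)]]

Evaluation trace:
choose[5, 0, 6] @ H2
  branch[0] choose=5:
    emit(7) @ H1 ⇒ out+=7
    H0 returns (5, 2)
    H1 returns [7, (5, 2)]
    H2 returns [[7, (5, 2)]]
  branch[1] choose=0:
    emit(7) @ H1 ⇒ out+=7
    H0 returns (0, 2)
    H1 returns [7, (0, 2)]
    H2 returns [[7, (0, 2)]]
  branch[2] choose=6:
    emit(7) @ H1 ⇒ out+=7
    H0 returns (6, 2)
    H1 returns [7, (6, 2)]
    H2 returns [[7, (6, 2)]]
= [[7, (5, 2)], [7, (0, 2)], [7, (6, 2)]]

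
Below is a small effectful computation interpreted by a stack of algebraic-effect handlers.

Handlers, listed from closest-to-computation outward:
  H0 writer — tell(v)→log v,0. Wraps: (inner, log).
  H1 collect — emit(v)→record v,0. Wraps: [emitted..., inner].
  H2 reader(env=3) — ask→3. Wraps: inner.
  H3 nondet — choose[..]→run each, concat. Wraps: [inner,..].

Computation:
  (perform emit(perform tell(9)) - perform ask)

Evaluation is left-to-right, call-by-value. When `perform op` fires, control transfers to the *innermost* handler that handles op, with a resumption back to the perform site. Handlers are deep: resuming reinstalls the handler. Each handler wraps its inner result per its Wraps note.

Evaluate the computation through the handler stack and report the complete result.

Answer: [[0, (-3, (9))]]

Step-by-step:
tell(9) @ H0 ⇒ log+=9
emit(0) @ H1 ⇒ out+=0
ask @ H2 ⇒ 3
H0 returns (-3, (9))
H1 returns [0, (-3, (9))]
H2 returns [0, (-3, (9))]
H3 returns [[0, (-3, (9))]]
= [[0, (-3, (9))]]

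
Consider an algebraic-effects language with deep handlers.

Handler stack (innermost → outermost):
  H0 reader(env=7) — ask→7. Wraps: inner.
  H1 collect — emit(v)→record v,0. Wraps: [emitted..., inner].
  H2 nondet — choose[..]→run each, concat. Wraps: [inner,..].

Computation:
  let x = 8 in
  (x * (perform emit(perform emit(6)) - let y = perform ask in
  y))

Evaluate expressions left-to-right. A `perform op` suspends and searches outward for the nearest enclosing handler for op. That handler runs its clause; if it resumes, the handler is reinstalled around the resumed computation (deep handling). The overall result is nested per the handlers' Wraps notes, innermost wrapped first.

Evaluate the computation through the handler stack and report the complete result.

Step-by-step:
emit(6) @ H1 ⇒ out+=6
emit(0) @ H1 ⇒ out+=0
ask @ H0 ⇒ 7
H0 returns -56
H1 returns [6, 0, -56]
H2 returns [[6, 0, -56]]
= [[6, 0, -56]]

Answer: [[6, 0, -56]]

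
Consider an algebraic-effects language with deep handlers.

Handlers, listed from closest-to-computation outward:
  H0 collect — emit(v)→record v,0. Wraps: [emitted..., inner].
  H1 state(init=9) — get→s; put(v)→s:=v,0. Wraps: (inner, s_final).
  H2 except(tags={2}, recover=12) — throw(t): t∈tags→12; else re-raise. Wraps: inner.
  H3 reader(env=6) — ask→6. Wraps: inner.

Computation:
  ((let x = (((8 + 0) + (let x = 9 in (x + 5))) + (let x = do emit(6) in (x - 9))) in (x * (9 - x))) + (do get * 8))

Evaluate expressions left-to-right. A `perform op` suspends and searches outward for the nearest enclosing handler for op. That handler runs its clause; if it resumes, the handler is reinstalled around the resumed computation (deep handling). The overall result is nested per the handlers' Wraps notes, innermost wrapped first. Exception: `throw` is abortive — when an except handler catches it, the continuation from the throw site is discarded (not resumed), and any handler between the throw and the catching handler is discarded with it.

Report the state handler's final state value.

Answer: 9

Evaluation trace:
emit(6) @ H0 ⇒ out+=6
get @ H1 ⇒ 9
H0 returns [6, 20]
H1 returns ([6, 20], 9)
H2 returns ([6, 20], 9)
H3 returns ([6, 20], 9)
= ([6, 20], 9)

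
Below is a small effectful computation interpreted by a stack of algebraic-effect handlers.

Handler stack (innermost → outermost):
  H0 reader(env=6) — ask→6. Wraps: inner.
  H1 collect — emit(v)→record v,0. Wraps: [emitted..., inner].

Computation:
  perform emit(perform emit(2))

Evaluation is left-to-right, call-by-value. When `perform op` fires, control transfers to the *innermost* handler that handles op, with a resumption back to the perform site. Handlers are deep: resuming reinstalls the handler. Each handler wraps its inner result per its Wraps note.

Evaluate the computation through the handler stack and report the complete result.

Evaluation trace:
emit(2) @ H1 ⇒ out+=2
emit(0) @ H1 ⇒ out+=0
H0 returns 0
H1 returns [2, 0, 0]
= [2, 0, 0]

Answer: [2, 0, 0]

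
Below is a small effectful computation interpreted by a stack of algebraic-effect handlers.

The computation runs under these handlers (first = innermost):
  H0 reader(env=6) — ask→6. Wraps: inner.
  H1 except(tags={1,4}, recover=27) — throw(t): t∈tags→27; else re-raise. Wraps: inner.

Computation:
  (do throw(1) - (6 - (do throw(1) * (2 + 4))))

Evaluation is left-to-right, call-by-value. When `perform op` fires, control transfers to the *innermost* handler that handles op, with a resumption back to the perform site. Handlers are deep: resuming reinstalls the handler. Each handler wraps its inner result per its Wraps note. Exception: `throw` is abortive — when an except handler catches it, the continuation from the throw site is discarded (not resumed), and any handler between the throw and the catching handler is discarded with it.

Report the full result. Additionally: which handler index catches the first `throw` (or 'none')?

Step-by-step:
throw(1) @ H1 caught ⇒ 27
= 27

Answer: 27 ; first throw caught by: H1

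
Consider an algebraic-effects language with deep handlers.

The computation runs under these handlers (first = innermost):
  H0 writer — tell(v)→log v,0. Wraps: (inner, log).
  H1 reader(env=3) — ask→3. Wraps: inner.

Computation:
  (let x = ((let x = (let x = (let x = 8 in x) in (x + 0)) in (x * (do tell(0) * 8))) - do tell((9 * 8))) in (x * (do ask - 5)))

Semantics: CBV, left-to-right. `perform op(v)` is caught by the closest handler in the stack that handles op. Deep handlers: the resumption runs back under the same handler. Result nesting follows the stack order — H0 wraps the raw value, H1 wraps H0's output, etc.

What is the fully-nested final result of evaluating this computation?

Answer: (0, (0, 72))

Working:
tell(0) @ H0 ⇒ log+=0
tell(72) @ H0 ⇒ log+=72
ask @ H1 ⇒ 3
H0 returns (0, (0, 72))
H1 returns (0, (0, 72))
= (0, (0, 72))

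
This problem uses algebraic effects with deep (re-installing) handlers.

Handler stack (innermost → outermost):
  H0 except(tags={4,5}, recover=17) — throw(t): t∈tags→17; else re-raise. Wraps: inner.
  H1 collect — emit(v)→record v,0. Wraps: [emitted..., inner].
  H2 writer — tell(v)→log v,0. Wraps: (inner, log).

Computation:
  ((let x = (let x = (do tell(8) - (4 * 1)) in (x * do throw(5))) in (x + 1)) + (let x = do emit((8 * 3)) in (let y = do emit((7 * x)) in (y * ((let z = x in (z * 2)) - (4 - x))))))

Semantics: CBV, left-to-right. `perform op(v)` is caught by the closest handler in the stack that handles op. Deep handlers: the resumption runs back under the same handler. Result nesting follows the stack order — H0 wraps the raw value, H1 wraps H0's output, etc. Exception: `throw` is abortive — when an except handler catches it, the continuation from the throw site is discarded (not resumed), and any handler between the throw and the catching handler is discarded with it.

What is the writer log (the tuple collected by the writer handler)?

Answer: (8)

Working:
tell(8) @ H2 ⇒ log+=8
throw(5) @ H0 caught ⇒ 17
H1 returns [17]
H2 returns ([17], (8))
= ([17], (8))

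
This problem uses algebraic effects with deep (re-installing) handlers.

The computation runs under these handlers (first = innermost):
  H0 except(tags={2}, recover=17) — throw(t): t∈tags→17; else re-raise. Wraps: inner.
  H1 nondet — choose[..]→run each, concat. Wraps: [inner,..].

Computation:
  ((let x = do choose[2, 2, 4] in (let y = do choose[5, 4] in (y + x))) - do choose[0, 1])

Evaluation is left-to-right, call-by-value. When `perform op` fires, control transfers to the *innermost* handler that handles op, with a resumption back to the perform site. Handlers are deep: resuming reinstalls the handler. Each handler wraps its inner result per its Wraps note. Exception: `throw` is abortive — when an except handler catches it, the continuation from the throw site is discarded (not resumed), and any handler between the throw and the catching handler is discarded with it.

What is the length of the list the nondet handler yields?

Evaluation trace:
choose[2, 2, 4] @ H1
  branch[0] choose=2:
    choose[5, 4] @ H1
      branch[0] choose=5:
        choose[0, 1] @ H1
          branch[0] choose=0:
            H0 returns 7
            H1 returns [7]
          branch[1] choose=1:
            H0 returns 6
            H1 returns [6]
      branch[1] choose=4:
        choose[0, 1] @ H1
          branch[0] choose=0:
            H0 returns 6
            H1 returns [6]
          branch[1] choose=1:
            H0 returns 5
            H1 returns [5]
  branch[1] choose=2:
    choose[5, 4] @ H1
      branch[0] choose=5:
        choose[0, 1] @ H1
          branch[0] choose=0:
            H0 returns 7
            H1 returns [7]
          branch[1] choose=1:
            H0 returns 6
            H1 returns [6]
      branch[1] choose=4:
        choose[0, 1] @ H1
          branch[0] choose=0:
            H0 returns 6
            H1 returns [6]
          branch[1] choose=1:
            H0 returns 5
            H1 returns [5]
  branch[2] choose=4:
    choose[5, 4] @ H1
      branch[0] choose=5:
        choose[0, 1] @ H1
          branch[0] choose=0:
            H0 returns 9
            H1 returns [9]
          branch[1] choose=1:
            H0 returns 8
            H1 returns [8]
      branch[1] choose=4:
        choose[0, 1] @ H1
          branch[0] choose=0:
            H0 returns 8
            H1 returns [8]
          branch[1] choose=1:
            H0 returns 7
            H1 returns [7]
= [7, 6, 6, 5, 7, 6, 6, 5, 9, 8, 8, 7]

Answer: 12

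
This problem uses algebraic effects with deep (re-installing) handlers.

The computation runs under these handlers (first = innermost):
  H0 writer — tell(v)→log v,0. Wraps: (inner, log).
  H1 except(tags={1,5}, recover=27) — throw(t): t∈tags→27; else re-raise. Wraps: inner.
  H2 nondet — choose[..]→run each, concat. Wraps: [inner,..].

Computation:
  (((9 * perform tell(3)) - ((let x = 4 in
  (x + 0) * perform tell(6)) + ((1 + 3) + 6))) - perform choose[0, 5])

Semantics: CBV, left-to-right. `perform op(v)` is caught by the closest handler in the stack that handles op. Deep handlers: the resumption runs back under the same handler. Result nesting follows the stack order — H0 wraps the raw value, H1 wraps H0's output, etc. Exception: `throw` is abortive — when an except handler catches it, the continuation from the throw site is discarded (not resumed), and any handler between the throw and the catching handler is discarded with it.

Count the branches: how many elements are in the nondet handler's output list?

Step-by-step:
tell(3) @ H0 ⇒ log+=3
tell(6) @ H0 ⇒ log+=6
choose[0, 5] @ H2
  branch[0] choose=0:
    H0 returns (-10, (3, 6))
    H1 returns (-10, (3, 6))
    H2 returns [(-10, (3, 6))]
  branch[1] choose=5:
    H0 returns (-15, (3, 6))
    H1 returns (-15, (3, 6))
    H2 returns [(-15, (3, 6))]
= [(-10, (3, 6)), (-15, (3, 6))]

Answer: 2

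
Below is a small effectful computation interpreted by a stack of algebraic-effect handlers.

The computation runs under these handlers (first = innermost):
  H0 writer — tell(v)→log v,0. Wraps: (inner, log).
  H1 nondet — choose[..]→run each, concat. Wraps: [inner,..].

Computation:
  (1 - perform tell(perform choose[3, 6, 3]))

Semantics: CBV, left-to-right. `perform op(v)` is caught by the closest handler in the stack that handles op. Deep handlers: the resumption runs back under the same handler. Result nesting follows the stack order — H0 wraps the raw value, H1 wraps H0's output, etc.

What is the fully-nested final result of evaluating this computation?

Working:
choose[3, 6, 3] @ H1
  branch[0] choose=3:
    tell(3) @ H0 ⇒ log+=3
    H0 returns (1, (3))
    H1 returns [(1, (3))]
  branch[1] choose=6:
    tell(6) @ H0 ⇒ log+=6
    H0 returns (1, (6))
    H1 returns [(1, (6))]
  branch[2] choose=3:
    tell(3) @ H0 ⇒ log+=3
    H0 returns (1, (3))
    H1 returns [(1, (3))]
= [(1, (3)), (1, (6)), (1, (3))]

Answer: [(1, (3)), (1, (6)), (1, (3))]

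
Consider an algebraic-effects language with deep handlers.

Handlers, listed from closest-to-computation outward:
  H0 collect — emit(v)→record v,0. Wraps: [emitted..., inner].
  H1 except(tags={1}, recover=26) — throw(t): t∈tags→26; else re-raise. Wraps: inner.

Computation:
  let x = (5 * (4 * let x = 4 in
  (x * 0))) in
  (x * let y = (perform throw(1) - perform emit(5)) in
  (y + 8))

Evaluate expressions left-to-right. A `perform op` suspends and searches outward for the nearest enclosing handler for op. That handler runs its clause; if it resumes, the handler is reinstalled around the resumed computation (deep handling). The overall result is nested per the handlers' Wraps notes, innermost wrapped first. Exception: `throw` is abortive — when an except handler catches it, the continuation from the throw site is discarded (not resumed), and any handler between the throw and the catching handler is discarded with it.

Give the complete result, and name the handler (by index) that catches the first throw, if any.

Answer: 26 ; first throw caught by: H1

Evaluation trace:
throw(1) @ H1 caught ⇒ 26
= 26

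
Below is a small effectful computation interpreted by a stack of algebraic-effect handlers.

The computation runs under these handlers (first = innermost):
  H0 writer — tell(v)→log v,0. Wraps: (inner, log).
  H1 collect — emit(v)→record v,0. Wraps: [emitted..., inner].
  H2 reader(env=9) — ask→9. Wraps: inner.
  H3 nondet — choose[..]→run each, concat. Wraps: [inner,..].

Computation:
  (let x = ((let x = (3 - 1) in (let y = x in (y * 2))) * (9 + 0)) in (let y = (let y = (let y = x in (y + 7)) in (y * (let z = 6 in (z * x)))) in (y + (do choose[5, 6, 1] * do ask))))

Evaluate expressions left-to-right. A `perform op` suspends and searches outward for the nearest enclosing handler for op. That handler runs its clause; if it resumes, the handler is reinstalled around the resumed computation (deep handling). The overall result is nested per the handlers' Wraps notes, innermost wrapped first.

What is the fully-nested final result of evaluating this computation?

Answer: [[(9333, ())], [(9342, ())], [(9297, ())]]

Evaluation trace:
choose[5, 6, 1] @ H3
  branch[0] choose=5:
    ask @ H2 ⇒ 9
    H0 returns (9333, ())
    H1 returns [(9333, ())]
    H2 returns [(9333, ())]
    H3 returns [[(9333, ())]]
  branch[1] choose=6:
    ask @ H2 ⇒ 9
    H0 returns (9342, ())
    H1 returns [(9342, ())]
    H2 returns [(9342, ())]
    H3 returns [[(9342, ())]]
  branch[2] choose=1:
    ask @ H2 ⇒ 9
    H0 returns (9297, ())
    H1 returns [(9297, ())]
    H2 returns [(9297, ())]
    H3 returns [[(9297, ())]]
= [[(9333, ())], [(9342, ())], [(9297, ())]]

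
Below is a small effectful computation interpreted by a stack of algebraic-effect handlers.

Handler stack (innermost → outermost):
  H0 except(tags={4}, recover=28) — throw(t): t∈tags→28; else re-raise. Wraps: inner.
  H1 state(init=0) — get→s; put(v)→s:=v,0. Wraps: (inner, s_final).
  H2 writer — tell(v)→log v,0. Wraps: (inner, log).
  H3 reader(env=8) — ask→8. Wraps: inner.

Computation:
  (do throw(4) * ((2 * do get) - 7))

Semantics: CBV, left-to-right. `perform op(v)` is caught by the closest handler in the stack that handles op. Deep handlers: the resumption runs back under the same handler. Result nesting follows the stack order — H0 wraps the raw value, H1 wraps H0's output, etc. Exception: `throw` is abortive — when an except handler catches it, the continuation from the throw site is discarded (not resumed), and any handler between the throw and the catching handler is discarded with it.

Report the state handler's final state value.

Answer: 0

Working:
throw(4) @ H0 caught ⇒ 28
H1 returns (28, 0)
H2 returns ((28, 0), ())
H3 returns ((28, 0), ())
= ((28, 0), ())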